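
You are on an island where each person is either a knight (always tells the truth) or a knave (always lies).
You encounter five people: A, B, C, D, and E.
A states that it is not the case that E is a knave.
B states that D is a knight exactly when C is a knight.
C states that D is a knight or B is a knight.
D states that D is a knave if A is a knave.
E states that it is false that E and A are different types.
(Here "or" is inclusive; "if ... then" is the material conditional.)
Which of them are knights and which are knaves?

Since A is a knight, "it is not the case that E is a knave" needs to be true, which holds.
Since B is a knight, "D is a knight exactly when C is a knight" needs to be true, which holds.
C is a knight; "D is a knight or B is a knight" is true, as required.
Since D is a knight, "D is a knave if A is a knave" needs to be true, which holds.
E is a knight; "it is false that E and A are different types" is true, as required.

A is a knight, B is a knight, C is a knight, D is a knight, and E is a knight.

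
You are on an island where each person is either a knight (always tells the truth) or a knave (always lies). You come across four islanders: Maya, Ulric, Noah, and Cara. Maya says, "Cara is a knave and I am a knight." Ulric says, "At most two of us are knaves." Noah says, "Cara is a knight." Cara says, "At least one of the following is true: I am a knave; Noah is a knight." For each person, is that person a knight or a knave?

Maya is a knave, Ulric is a knight, Noah is a knight, and Cara is a knight.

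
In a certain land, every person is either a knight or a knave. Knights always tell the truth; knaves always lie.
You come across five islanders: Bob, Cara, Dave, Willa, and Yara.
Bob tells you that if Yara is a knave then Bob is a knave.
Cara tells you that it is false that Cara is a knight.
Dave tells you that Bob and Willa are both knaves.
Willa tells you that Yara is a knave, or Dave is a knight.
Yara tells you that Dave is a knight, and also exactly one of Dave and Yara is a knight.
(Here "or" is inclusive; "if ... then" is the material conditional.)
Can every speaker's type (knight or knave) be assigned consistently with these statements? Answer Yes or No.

No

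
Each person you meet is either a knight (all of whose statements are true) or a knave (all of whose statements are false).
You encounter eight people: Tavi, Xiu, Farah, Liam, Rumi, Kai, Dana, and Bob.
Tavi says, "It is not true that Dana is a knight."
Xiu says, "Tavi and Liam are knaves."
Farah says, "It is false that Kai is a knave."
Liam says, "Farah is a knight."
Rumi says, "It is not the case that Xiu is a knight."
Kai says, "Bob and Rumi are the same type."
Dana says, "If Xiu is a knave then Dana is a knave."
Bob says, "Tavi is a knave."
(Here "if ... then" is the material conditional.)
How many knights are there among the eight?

3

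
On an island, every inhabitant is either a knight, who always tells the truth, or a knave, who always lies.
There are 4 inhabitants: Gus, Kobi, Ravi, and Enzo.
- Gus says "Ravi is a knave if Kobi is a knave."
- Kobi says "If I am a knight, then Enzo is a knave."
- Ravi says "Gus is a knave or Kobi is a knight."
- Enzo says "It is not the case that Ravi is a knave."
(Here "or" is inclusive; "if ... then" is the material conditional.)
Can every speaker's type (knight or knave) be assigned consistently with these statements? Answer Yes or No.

No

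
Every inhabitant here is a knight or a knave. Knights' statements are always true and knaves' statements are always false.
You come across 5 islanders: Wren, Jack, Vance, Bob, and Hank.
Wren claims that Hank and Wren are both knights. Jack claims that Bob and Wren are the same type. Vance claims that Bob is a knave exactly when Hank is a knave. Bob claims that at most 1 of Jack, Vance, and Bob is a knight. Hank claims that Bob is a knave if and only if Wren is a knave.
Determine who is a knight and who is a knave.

Wren is a knave, so "Hank and Wren are both knights" must be false — and it is.
Since Jack is a knave, "Bob and Wren are the same type" needs to be false, which holds.
Vance is a knave, so "Bob is a knave exactly when Hank is a knave" must be false — and it is.
Bob is a knight, so "at most 1 of Jack, Vance, and Bob is a knight" must be True — and it is.
Hank is a knave, so "Bob is a knave if and only if Wren is a knave" must be false — and it is.

Wren is a knave, Jack is a knave, Vance is a knave, Bob is a knight, and Hank is a knave.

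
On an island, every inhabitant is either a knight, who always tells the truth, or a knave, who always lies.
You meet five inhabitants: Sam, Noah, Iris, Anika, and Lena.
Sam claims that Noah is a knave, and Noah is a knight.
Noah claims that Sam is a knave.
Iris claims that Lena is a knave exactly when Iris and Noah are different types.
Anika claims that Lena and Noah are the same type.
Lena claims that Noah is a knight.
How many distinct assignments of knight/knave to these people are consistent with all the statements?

Consistent assignments:
  Sam=knave, Noah=knight, Iris=knight, Anika=knight, Lena=knight
  Sam=knave, Noah=knight, Iris=knave, Anika=knight, Lena=knight

2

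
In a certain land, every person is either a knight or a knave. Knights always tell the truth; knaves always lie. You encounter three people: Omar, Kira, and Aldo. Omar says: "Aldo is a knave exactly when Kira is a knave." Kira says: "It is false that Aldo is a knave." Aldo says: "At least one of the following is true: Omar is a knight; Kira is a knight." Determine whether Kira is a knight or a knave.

Consistent assignments: {Omar=knight, Kira=knight, Aldo=knight}
In every consistent assignment, Kira is a knight.

Kira is a knight.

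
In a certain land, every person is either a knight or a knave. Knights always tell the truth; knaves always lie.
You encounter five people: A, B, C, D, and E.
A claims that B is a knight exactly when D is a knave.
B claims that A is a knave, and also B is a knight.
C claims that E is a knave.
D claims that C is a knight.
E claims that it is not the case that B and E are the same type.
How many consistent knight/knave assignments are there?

2

Consistent assignments:
  A=knight, B=knave, C=knight, D=knight, E=knave
  A=knave, B=knave, C=knave, D=knave, E=knight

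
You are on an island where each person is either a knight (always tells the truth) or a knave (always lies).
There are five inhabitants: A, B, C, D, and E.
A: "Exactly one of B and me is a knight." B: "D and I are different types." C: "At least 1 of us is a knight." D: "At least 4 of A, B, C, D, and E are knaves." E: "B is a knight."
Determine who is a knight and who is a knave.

Knights: A and C. Knaves: B, D, and E.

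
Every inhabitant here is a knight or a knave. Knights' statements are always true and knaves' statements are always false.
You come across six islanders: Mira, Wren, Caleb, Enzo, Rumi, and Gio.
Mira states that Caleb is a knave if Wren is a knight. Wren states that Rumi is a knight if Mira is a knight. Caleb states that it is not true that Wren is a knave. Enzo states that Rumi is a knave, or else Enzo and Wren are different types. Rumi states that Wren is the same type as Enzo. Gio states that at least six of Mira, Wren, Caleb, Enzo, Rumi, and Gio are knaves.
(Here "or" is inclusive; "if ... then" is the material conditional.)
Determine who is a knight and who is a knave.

Mira is a knight, Wren is a knave, Caleb is a knave, Enzo is a knight, Rumi is a knave, and Gio is a knave.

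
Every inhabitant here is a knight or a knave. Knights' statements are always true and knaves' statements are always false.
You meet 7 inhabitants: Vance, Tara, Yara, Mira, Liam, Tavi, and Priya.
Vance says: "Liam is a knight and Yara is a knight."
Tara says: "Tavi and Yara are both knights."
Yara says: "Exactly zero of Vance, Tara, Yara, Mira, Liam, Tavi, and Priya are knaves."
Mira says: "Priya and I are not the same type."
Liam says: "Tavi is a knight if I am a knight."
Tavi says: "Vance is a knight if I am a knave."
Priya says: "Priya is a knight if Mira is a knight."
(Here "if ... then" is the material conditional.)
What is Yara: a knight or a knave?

Yara is a knave.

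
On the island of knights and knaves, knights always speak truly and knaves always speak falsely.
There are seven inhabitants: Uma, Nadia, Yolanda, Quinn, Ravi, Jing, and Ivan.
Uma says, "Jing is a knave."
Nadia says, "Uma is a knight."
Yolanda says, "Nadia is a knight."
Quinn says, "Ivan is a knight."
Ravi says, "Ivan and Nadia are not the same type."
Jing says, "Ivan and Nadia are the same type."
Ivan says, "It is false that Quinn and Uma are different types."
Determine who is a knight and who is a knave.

Uma is a knight, Nadia is a knight, Yolanda is a knight, Quinn is a knave, Ravi is a knight, Jing is a knave, and Ivan is a knave.

Uma is a knight, and the claim "Jing is a knave" is indeed true.
Nadia is a knight, and the claim "Uma is a knight" is indeed true.
Since Yolanda is a knight, "Nadia is a knight" needs to be true, which holds.
As a knave, Quinn's statement "Ivan is a knight" should be false; it is.
Since Ravi is a knight, "Ivan and Nadia are not the same type" needs to be true, which holds.
As a knave, Jing's statement "Ivan and Nadia are the same type" should be false; it is.
Ivan (knave): "it is false that Quinn and Uma are different types" — false. ✓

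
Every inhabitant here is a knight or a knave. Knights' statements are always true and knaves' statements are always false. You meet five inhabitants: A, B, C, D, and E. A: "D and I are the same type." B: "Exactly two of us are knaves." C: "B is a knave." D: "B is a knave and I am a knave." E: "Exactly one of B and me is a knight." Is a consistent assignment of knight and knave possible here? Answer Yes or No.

No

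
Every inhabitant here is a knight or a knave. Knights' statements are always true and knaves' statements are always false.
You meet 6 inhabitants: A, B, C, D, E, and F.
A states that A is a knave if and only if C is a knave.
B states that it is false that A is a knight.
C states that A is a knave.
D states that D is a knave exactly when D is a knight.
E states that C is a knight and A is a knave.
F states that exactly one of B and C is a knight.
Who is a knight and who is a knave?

A is a knave, B is a knight, C is a knight, D is a knave, E is a knight, and F is a knave.

A is a knave, and the claim "A is a knave if and only if C is a knave" is indeed False.
As a knight, B's statement "it is false that A is a knight" should be True; it is.
C is a knight, so "A is a knave" must be True — and it is.
D is a knave; "D is a knave exactly when D is a knight" is False, as required.
E (knight): "C is a knight and A is a knave" — True. ✓
F (knave): "exactly one of B and C is a knight" — False. ✓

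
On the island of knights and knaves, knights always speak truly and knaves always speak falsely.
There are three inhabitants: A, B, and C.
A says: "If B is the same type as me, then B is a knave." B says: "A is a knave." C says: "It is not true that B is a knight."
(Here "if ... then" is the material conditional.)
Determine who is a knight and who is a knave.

Knights: A and C. Knaves: B.

A is a knight, so "if B is the same type as me, then B is a knave" must be True — and it is.
As a knave, B's statement "A is a knave" should be false; it is.
C is a knight, so "it is not true that B is a knight" must be True — and it is.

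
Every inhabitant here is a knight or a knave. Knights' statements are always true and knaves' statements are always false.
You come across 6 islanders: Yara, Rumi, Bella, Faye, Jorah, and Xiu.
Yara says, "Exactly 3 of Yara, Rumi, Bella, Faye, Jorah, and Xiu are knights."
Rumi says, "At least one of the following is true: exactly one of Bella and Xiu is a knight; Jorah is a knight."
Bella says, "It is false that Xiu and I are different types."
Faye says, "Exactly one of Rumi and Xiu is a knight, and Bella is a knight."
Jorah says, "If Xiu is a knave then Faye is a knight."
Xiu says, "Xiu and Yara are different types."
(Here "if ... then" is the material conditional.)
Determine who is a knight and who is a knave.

Knights: Rumi, Bella, Jorah, and Xiu. Knaves: Yara and Faye.

Yara is a knave, so "exactly 3 of Yara, Rumi, Bella, Faye, Jorah, and Xiu are knights" must be false — and it is.
Since Rumi is a knight, "at least one of the following is true: exactly one of Bella and Xiu is a knight; Jorah is a knight" needs to be True, which holds.
Bella (knight): "it is false that Xiu and I are different types" — True. ✓
As a knave, Faye's statement "exactly one of Rumi and Xiu is a knight, and Bella is a knight" should be false; it is.
Jorah (knight): "if Xiu is a knave then Faye is a knight" — True. ✓
Xiu is a knight; "Xiu and Yara are different types" is True, as required.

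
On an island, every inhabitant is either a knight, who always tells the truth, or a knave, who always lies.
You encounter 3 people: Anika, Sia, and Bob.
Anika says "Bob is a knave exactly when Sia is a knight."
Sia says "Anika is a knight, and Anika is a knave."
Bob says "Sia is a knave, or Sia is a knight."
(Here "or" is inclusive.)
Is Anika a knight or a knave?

Anika is a knight.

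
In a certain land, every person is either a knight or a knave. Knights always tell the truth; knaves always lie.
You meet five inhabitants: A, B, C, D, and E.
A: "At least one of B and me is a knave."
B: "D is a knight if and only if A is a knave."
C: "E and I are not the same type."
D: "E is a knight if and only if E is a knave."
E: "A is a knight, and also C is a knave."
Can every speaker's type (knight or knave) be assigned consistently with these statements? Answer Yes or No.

No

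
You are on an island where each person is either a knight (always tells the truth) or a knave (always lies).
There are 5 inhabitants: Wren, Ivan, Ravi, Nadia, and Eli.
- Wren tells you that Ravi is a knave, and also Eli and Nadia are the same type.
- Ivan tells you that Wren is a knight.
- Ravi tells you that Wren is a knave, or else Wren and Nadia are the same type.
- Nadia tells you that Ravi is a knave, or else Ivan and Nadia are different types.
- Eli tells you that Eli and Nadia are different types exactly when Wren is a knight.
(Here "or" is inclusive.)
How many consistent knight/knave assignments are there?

Consistent assignments:
  Wren=knave, Ivan=knave, Ravi=knight, Nadia=knight, Eli=knight
  Wren=knave, Ivan=knave, Ravi=knight, Nadia=knight, Eli=knave

2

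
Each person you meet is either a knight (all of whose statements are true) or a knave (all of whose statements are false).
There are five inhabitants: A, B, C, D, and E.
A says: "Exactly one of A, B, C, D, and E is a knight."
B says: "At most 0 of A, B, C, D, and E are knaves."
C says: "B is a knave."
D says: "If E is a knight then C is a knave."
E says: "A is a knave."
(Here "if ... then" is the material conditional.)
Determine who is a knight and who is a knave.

Knights: C and E. Knaves: A, B, and D.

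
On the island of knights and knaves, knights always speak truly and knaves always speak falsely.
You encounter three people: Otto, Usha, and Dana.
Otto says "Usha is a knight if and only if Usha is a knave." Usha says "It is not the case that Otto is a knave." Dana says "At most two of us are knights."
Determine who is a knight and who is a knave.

Knights: Dana. Knaves: Otto and Usha.

Suppose Otto is a knight. Then Otto's statement "Usha is a knight if and only if Usha is a knave" would have to be true. Checking the 4 ways to assign the others, none is consistent with every speaker.
(For instance, with Usha=knave, Dana=knight, Otto's claim "Usha is a knight if and only if Usha is a knave" comes out false where it would need to be true.)
So Otto must be a knave, making "Usha is a knight if and only if Usha is a knave" false. Taking Otto=knave, Usha=knave, Dana=knight, each remaining statement checks out:
  Usha (knave): "it is not the case that Otto is a knave" — false. ✓
  Dana (knight): "at most two of us are knights" — true. ✓
This is the unique consistent assignment.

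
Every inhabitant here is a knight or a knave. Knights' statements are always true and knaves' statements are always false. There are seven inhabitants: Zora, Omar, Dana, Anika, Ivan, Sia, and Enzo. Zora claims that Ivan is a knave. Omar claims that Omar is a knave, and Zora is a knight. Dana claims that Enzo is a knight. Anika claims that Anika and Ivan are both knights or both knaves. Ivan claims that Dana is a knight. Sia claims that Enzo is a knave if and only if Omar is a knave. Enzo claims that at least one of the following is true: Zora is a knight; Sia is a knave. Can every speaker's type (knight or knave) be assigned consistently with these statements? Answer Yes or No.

Yes

One consistent assignment: Zora=knave, Omar=knave, Dana=knight, Anika=knight, Ivan=knight, Sia=knave, Enzo=knight.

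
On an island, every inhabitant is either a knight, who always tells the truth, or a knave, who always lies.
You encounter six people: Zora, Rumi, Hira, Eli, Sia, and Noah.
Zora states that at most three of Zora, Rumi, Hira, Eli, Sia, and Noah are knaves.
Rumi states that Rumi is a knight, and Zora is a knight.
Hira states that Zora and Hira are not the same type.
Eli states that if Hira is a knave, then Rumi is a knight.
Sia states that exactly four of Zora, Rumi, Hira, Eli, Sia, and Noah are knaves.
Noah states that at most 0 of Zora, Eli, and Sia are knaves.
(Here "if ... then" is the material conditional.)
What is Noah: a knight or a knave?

Noah is a knave.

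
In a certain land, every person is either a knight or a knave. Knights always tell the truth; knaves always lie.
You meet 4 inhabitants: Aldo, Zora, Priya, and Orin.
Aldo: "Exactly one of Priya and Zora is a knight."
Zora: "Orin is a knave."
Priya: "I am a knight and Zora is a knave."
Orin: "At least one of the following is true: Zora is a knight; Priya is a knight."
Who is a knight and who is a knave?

Knights: Aldo, Priya, and Orin. Knaves: Zora.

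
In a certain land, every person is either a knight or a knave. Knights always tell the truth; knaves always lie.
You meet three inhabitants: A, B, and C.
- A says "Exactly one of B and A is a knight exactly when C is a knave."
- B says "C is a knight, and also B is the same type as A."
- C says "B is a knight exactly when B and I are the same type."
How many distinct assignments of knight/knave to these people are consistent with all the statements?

3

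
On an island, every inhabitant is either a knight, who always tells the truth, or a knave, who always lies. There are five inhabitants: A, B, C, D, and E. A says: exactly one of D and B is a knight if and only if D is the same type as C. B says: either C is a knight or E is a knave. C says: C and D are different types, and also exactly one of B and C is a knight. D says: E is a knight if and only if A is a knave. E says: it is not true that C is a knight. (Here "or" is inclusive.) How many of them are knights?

2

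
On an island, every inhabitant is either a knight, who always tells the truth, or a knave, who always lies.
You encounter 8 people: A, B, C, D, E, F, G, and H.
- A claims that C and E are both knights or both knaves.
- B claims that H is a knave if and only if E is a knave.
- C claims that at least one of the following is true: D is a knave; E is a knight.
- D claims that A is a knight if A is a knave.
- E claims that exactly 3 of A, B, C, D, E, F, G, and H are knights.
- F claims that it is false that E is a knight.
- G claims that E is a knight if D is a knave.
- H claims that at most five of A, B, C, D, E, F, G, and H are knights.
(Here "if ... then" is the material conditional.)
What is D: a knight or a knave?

D is a knight.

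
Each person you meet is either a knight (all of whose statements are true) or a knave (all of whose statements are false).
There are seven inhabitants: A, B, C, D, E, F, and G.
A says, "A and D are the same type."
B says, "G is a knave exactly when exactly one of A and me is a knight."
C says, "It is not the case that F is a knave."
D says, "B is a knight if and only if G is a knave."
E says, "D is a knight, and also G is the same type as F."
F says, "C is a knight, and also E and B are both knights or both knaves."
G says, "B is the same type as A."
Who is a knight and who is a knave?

Knights: B, D, and E. Knaves: A, C, F, and G.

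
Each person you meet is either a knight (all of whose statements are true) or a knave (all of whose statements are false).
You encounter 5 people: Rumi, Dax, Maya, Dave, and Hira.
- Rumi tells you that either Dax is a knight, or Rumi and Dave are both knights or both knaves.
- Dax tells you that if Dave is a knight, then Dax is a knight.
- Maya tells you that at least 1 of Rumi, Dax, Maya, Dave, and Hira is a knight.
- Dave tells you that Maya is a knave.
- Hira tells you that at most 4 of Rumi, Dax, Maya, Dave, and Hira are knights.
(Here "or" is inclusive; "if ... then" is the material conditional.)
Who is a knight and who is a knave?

Rumi is a knight, Dax is a knight, Maya is a knight, Dave is a knave, and Hira is a knight.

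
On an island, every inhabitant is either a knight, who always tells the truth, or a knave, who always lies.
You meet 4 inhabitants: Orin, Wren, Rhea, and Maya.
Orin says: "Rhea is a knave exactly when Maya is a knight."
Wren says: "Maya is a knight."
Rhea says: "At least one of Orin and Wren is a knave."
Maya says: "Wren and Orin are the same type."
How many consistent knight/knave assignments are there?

Consistent assignments:
  Orin=knight, Wren=knight, Rhea=knave, Maya=knight
  Orin=knight, Wren=knave, Rhea=knight, Maya=knave

2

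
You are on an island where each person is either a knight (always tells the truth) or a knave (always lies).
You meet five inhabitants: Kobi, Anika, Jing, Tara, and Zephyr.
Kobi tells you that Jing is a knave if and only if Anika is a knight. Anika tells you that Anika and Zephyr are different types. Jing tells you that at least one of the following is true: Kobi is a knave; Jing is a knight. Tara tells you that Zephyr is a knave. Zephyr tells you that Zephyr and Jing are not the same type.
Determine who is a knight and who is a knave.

Kobi is a knight, Anika is a knight, Jing is a knave, Tara is a knight, and Zephyr is a knave.

Kobi is a knight, so "Jing is a knave if and only if Anika is a knight" must be True — and it is.
Anika is a knight, so "Anika and Zephyr are different types" must be True — and it is.
As a knave, Jing's statement "at least one of the following is true: Kobi is a knave; Jing is a knight" should be False; it is.
Tara is a knight, so "Zephyr is a knave" must be True — and it is.
Since Zephyr is a knave, "Zephyr and Jing are not the same type" needs to be False, which holds.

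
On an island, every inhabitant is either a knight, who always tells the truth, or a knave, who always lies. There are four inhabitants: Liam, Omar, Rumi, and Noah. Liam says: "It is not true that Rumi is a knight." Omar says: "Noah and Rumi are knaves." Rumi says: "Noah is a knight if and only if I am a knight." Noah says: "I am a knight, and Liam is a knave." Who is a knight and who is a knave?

Liam (knave): "it is not true that Rumi is a knight" — False. ✓
Omar is a knave, so "Noah and Rumi are knaves" must be False — and it is.
As a knight, Rumi's statement "Noah is a knight if and only if I am a knight" should be True; it is.
As a knight, Noah's statement "I am a knight, and Liam is a knave" should be True; it is.

Knights: Rumi and Noah. Knaves: Liam and Omar.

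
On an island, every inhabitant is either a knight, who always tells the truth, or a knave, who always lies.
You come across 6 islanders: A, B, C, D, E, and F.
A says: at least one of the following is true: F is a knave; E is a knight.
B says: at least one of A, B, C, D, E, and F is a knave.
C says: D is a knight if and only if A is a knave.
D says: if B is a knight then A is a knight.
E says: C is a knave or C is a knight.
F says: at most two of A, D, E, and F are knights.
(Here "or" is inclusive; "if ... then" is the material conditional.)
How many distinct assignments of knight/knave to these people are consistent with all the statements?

Consistent assignments:
  A=knight, B=knight, C=knave, D=knight, E=knight, F=knave

1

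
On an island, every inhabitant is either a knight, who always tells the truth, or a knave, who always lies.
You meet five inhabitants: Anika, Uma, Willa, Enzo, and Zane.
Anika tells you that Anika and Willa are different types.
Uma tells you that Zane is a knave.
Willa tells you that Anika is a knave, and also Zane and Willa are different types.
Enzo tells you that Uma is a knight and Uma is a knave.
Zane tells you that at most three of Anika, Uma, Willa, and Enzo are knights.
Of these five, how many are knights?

2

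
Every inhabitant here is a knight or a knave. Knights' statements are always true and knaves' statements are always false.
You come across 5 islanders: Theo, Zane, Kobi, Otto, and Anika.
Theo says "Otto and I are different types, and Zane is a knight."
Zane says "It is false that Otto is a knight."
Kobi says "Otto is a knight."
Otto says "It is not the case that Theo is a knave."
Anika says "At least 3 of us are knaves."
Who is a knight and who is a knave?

Knights: Zane and Anika. Knaves: Theo, Kobi, and Otto.

Theo (knave): "Otto and I are different types, and Zane is a knight" — false. ✓
Zane (knight): "it is false that Otto is a knight" — True. ✓
Kobi is a knave, so "Otto is a knight" must be false — and it is.
Otto is a knave, so "it is not the case that Theo is a knave" must be false — and it is.
Anika is a knight, and the claim "at least 3 of us are knaves" is indeed True.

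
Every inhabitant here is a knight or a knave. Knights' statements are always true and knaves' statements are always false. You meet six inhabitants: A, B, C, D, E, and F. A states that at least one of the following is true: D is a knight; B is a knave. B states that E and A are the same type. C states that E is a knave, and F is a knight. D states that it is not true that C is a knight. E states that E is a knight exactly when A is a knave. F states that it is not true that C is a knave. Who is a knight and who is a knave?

A (knave): "at least one of the following is true: D is a knight; B is a knave" — false. ✓
B is a knight, so "E and A are the same type" must be true — and it is.
As a knight, C's statement "E is a knave, and F is a knight" should be true; it is.
D is a knave, so "it is not true that C is a knight" must be false — and it is.
E is a knave, and the claim "E is a knight exactly when A is a knave" is indeed false.
As a knight, F's statement "it is not true that C is a knave" should be true; it is.

A is a knave, B is a knight, C is a knight, D is a knave, E is a knave, and F is a knight.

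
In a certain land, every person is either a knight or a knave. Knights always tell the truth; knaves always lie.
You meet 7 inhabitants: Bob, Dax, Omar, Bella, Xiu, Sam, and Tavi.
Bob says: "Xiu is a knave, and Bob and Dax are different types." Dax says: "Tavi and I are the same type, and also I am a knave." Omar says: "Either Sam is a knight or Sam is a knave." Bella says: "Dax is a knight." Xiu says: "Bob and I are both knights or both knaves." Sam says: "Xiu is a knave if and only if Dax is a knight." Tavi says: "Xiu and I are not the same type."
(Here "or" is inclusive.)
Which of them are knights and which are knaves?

Bob is a knight, Dax is a knave, Omar is a knight, Bella is a knave, Xiu is a knave, Sam is a knave, and Tavi is a knight.

Bob (knight): "Xiu is a knave, and Bob and Dax are different types" — True. ✓
Dax (knave): "Tavi and I are the same type, and also I am a knave" — False. ✓
Omar (knight): "either Sam is a knight or Sam is a knave" — True. ✓
As a knave, Bella's statement "Dax is a knight" should be False; it is.
Xiu (knave): "Bob and I are both knights or both knaves" — False. ✓
Sam is a knave, and the claim "Xiu is a knave if and only if Dax is a knight" is indeed False.
As a knight, Tavi's statement "Xiu and I are not the same type" should be True; it is.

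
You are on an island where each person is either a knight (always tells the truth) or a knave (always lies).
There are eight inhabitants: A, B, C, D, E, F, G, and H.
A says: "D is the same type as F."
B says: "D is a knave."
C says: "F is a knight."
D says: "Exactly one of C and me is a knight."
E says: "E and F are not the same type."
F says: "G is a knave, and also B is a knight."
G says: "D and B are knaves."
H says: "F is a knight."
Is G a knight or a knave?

G is a knave.

Consistent assignments: {A=knave, B=knave, C=knave, D=knight, E=knight, F=knave, G=knave, H=knave}; {A=knave, B=knave, C=knave, D=knight, E=knave, F=knave, G=knave, H=knave}
In every consistent assignment, G is a knave.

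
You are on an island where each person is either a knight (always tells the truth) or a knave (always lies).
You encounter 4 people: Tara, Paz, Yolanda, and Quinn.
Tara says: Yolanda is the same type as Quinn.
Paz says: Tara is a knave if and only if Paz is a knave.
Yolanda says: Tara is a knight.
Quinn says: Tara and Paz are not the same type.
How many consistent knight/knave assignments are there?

1

Consistent assignments:
  Tara=knight, Paz=knave, Yolanda=knight, Quinn=knight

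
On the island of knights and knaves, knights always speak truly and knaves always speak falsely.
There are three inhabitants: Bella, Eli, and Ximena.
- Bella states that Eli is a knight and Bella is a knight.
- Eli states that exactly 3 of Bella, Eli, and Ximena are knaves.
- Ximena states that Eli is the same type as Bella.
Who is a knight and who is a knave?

Bella is a knave; "Eli is a knight and Bella is a knight" is False, as required.
Since Eli is a knave, "exactly 3 of Bella, Eli, and Ximena are knaves" needs to be False, which holds.
Ximena is a knight; "Eli is the same type as Bella" is true, as required.

Knights: Ximena. Knaves: Bella and Eli.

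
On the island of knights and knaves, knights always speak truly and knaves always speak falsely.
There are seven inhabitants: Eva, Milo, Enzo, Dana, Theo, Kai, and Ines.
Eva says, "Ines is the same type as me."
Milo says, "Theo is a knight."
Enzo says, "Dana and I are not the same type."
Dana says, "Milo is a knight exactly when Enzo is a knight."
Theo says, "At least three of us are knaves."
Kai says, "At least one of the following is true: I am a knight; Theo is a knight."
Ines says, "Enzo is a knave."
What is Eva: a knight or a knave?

Eva is a knave.

Consistent assignments: {Eva=knave, Milo=knight, Enzo=knave, Dana=knave, Theo=knight, Kai=knight, Ines=knight}
In every consistent assignment, Eva is a knave.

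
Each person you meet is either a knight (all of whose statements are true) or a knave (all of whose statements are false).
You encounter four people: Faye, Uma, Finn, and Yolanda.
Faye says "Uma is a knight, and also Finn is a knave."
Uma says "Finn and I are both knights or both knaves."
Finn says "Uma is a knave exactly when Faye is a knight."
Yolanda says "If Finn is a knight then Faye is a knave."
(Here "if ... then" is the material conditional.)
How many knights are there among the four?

3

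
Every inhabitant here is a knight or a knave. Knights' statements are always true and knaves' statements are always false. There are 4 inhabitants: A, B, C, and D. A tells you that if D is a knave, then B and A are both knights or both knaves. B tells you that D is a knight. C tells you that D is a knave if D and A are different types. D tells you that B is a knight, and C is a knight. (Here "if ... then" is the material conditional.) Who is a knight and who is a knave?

A is a knight, B is a knight, C is a knight, and D is a knight.

Suppose A is a knave. Then A's statement "if D is a knave, then B and A are both knights or both knaves" would have to be false. Checking the 8 ways to assign the others, none is consistent with every speaker.
(For instance, with B=knight, C=knight, D=knight, A's claim "if D is a knave, then B and A are both knights or both knaves" comes out true where it would need to be false.)
So A must be a knight, making "if D is a knave, then B and A are both knights or both knaves" true. Taking A=knight, B=knight, C=knight, D=knight, each remaining statement checks out:
  B (knight): "D is a knight" — true. ✓
  C (knight): "D is a knave if D and A are different types" — true. ✓
  D (knight): "B is a knight, and C is a knight" — true. ✓
This is the unique consistent assignment.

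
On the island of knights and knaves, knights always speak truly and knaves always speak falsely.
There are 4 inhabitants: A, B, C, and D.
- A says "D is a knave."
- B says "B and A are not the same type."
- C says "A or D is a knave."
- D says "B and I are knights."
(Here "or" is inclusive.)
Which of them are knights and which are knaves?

A is a knave, B is a knight, C is a knight, and D is a knight.

Suppose A is a knight. Then A's statement "D is a knave" would have to be true. Checking the 8 ways to assign the others, none is consistent with every speaker.
(For instance, with B=knight, C=knight, D=knight, A's claim "D is a knave" comes out false where it would need to be true.)
So A must be a knave, making "D is a knave" false. Taking A=knave, B=knight, C=knight, D=knight, each remaining statement checks out:
  B (knight): "B and A are not the same type" — true. ✓
  C (knight): "A or D is a knave" — true. ✓
  D (knight): "B and I are knights" — true. ✓
This is the unique consistent assignment.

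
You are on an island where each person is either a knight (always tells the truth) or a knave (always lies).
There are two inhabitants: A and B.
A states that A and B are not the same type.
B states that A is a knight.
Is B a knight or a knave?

Consistent assignments: {A=knave, B=knave}
In every consistent assignment, B is a knave.

B is a knave.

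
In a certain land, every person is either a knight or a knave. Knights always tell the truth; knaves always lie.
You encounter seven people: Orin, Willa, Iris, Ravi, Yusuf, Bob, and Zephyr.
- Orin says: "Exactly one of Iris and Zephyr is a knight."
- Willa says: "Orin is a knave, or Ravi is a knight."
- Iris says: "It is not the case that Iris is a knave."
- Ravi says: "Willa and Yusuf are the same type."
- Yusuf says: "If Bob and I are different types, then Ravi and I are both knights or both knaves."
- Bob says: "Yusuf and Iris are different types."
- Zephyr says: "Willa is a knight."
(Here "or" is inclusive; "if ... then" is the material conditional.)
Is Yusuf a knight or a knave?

Yusuf is a knight.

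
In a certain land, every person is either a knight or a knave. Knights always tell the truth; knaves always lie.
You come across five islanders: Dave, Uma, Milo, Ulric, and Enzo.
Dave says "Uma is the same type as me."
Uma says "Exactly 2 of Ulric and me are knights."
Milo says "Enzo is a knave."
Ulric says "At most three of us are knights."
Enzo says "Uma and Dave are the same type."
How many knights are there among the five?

3

The unique consistent assignment is Dave=knave, Uma=knight, Milo=knight, Ulric=knight, Enzo=knave.
That has 3 knights.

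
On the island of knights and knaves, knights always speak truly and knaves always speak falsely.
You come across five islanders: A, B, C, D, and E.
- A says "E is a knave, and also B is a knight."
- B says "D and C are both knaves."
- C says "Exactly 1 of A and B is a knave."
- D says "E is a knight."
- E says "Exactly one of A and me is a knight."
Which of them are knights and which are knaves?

A is a knave, B is a knave, C is a knave, D is a knight, and E is a knight.

A is a knave, so "E is a knave, and also B is a knight" must be False — and it is.
B is a knave, so "D and C are both knaves" must be False — and it is.
C is a knave, so "exactly 1 of A and B is a knave" must be False — and it is.
D (knight): "E is a knight" — True. ✓
E (knight): "exactly one of A and me is a knight" — True. ✓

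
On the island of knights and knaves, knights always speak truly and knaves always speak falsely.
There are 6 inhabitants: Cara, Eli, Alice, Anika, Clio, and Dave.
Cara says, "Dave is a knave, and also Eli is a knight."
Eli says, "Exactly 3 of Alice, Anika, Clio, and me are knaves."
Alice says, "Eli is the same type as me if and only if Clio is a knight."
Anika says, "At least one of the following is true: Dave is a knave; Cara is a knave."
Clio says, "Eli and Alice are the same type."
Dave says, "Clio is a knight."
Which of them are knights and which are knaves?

Since Cara is a knave, "Dave is a knave, and also Eli is a knight" needs to be false, which holds.
Eli is a knave, so "exactly 3 of Alice, Anika, Clio, and me are knaves" must be false — and it is.
Alice is a knight; "Eli is the same type as me if and only if Clio is a knight" is True, as required.
Since Anika is a knight, "at least one of the following is true: Dave is a knave; Cara is a knave" needs to be True, which holds.
Clio is a knave; "Eli and Alice are the same type" is false, as required.
Dave (knave): "Clio is a knight" — false. ✓

Cara is a knave, Eli is a knave, Alice is a knight, Anika is a knight, Clio is a knave, and Dave is a knave.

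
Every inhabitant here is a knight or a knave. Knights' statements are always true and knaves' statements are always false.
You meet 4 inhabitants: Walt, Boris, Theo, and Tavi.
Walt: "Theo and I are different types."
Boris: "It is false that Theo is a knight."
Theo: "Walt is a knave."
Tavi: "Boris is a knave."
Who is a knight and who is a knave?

Knights: Walt and Boris. Knaves: Theo and Tavi.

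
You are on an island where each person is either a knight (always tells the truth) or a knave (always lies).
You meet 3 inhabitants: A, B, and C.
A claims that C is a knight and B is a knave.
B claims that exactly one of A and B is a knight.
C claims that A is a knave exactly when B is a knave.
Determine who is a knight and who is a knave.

A is a knave, and the claim "C is a knight and B is a knave" is indeed false.
B is a knight, so "exactly one of A and B is a knight" must be True — and it is.
C (knave): "A is a knave exactly when B is a knave" — false. ✓

Knights: B. Knaves: A and C.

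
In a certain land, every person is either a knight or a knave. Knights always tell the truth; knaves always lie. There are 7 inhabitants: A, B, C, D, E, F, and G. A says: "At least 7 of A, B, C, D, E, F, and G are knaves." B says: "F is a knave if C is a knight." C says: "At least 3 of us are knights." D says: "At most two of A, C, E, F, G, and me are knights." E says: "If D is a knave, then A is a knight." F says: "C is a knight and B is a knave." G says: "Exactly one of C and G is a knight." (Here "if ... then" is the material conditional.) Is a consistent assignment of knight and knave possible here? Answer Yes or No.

No

Checking all 128 assignments, each has at least one speaker whose statement's truth value contradicts their type.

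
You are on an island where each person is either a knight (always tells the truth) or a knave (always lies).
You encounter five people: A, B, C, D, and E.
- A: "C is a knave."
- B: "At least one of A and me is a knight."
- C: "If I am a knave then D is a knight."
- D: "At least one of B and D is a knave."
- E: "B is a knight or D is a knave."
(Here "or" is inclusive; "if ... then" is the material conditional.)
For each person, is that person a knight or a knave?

A is a knave, B is a knave, C is a knight, D is a knight, and E is a knave.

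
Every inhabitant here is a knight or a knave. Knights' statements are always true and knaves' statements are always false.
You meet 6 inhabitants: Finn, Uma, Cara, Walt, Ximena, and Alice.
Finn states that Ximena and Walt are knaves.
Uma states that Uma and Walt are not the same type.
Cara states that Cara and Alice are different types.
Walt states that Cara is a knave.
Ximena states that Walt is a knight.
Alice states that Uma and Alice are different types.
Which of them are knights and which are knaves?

As a knight, Finn's statement "Ximena and Walt are knaves" should be true; it is.
Since Uma is a knave, "Uma and Walt are not the same type" needs to be false, which holds.
Cara (knight): "Cara and Alice are different types" — true. ✓
Walt is a knave, and the claim "Cara is a knave" is indeed false.
As a knave, Ximena's statement "Walt is a knight" should be false; it is.
Alice is a knave; "Uma and Alice are different types" is false, as required.

Finn is a knight, Uma is a knave, Cara is a knight, Walt is a knave, Ximena is a knave, and Alice is a knave.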